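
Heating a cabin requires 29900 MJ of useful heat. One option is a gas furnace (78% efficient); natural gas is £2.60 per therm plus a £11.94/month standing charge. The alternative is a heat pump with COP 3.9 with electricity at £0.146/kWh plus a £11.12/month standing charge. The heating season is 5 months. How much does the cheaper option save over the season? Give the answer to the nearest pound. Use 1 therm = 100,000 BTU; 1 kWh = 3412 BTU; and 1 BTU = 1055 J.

£638

Heat load = 29900 MJ = 29,900,000,000 J / 1055 = 28,341,232 BTU
Gas: input = 28,341,232 / 0.78 = 36,334,913 BTU = 363.3 therm → 363.3 × £2.60 = £944.71; + 5 × £11.94 standing = £1,004.41
Heat pump: 28,341,232 BTU / 3412 = 8,306 kWh heat; / 3.9 = 2,130 kWh in → × £0.146 = £310.96; + 5 × £11.12 standing = £366.56
Difference = |£1,004.41 − £366.56| = £637.85 ≈ £638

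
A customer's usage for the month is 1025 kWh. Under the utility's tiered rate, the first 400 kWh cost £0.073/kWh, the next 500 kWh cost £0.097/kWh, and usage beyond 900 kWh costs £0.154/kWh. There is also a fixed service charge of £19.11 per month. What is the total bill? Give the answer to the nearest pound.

£116

First 400 kWh × £0.073 = £29.20
Next 500 kWh × £0.097 = £48.50
Remaining 125 kWh × £0.154 = £19.25
Energy charge = £96.95; + service £19.11 = £116.06 ≈ £116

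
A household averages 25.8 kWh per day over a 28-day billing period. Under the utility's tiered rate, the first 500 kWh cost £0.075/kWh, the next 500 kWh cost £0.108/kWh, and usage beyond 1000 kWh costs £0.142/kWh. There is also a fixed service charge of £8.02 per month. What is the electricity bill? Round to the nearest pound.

Usage = 25.8 kWh/day × 28 days = 722.4 kWh
First 500 kWh × £0.075 = £37.50
Next 222.4 kWh × £0.108 = £24.02
Remaining tier: 0 kWh (not reached)
Energy charge = £61.52; + service £8.02 = £69.54 ≈ £70

£70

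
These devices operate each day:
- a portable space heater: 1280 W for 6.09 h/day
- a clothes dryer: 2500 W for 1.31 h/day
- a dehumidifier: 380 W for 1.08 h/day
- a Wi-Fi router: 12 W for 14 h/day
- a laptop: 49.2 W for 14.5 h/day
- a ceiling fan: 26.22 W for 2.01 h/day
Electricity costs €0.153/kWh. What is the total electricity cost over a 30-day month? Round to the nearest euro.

portable space heater: 1280 W × 6.09 h × 30 d = 233,856 Wh = 233.9 kWh
clothes dryer: 2500 W × 1.31 h × 30 d = 98,250 Wh = 98.25 kWh
dehumidifier: 380 W × 1.08 h × 30 d = 12,312 Wh = 12.31 kWh
Wi-Fi router: 12 W × 14 h × 30 d = 5,040 Wh = 5.04 kWh
laptop: 49.2 W × 14.5 h × 30 d = 21,402 Wh = 21.4 kWh
ceiling fan: 26.22 W × 2.01 h × 30 d = 1,581 Wh = 1.581 kWh
Total energy = 233.9 + 98.25 + 12.31 + 5.04 + 21.4 + 1.581 = 372.4 kWh
Cost = 372.4 kWh × €0.153 = €56.98 ≈ €57

€57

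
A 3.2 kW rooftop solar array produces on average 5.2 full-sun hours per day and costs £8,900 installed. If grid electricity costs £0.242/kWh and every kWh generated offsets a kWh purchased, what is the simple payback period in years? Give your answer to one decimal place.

6.1 years

Daily generation = 3.2 kW × 5.2 h = 16.64 kWh
Annual generation = 16.64 × 365 = 6073.6 kWh
Annual savings = 6073.6 × £0.242 = £1,469.81
Payback = £8,900 / £1,469.81 = 6.06 years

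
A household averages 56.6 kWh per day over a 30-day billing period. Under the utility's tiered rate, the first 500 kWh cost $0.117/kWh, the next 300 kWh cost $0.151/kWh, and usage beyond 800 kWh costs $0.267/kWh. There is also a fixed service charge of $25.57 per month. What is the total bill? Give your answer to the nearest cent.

Usage = 56.6 kWh/day × 30 days = 1698 kWh
First 500 kWh × $0.117 = $58.50
Next 300 kWh × $0.151 = $45.30
Remaining 898 kWh × $0.267 = $239.77
Energy charge = $343.57; + service $25.57 = $369.14

$369.14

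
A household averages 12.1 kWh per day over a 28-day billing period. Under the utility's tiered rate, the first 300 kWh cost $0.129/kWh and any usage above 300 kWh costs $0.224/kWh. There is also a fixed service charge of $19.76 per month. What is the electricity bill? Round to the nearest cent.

Usage = 12.1 kWh/day × 28 days = 338.8 kWh
First 300 kWh × $0.129 = $38.70
Remaining 38.8 kWh × $0.224 = $8.69
Energy charge = $47.39; + service $19.76 = $67.15

$67.15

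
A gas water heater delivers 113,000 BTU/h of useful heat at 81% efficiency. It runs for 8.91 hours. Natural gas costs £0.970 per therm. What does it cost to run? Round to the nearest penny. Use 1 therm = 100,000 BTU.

£12.06

Heat delivered = 113,000 BTU/h × 8.91 h = 1,006,830 BTU
Gas input = 1,006,830 / 0.81 = 1,243,000 BTU
= 1,243,000 / 100,000 = 12.43 therm
Cost = 12.43 × £0.970/therm = £12.06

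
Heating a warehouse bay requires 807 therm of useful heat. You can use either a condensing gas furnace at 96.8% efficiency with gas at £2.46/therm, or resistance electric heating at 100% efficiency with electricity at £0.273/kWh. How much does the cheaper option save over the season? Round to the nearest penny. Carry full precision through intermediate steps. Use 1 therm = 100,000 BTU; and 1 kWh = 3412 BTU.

£4406.10

Heat load = 807 therm × 100,000 = 80,700,000 BTU
Gas: input = 80,700,000 / 0.968 = 83,367,769 BTU = 833.7 therm → 833.7 × £2.46 = £2,050.85
Electric: 80,700,000 BTU / 3412 = 23,650 kWh → × £0.273 = £6,456.95
Difference = |£2,050.85 − £6,456.95| = £4,406.10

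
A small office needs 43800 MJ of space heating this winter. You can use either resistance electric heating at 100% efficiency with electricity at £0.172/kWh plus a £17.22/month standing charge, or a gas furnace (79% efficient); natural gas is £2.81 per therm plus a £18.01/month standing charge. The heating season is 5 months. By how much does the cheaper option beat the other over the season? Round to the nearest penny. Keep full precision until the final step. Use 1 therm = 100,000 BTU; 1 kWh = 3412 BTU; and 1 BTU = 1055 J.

£612.19

Heat load = 43800 MJ = 43,800,000,000 J / 1055 = 41,516,588 BTU
Gas: input = 41,516,588 / 0.790 = 52,552,643 BTU = 525.5 therm → 525.5 × £2.81 = £1,476.73; + 5 × £18.01 standing = £1,566.78
Electric: 41,516,588 BTU / 3412 = 12,170 kWh → × £0.172 = £2,092.86; + 5 × £17.22 standing = £2,178.96
Difference = |£1,566.78 − £2,178.96| = £612.19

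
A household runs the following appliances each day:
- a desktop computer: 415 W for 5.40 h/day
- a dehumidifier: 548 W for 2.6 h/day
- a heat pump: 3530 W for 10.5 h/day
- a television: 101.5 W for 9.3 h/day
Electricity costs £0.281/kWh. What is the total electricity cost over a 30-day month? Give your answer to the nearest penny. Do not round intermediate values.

£351.32

desktop computer: 415 W × 5.40 h × 30 d = 67,230 Wh = 67.23 kWh
dehumidifier: 548 W × 2.6 h × 30 d = 42,744 Wh = 42.74 kWh
heat pump: 3530 W × 10.5 h × 30 d = 1,111,950 Wh = 1,112 kWh
television: 101.5 W × 9.3 h × 30 d = 28,318 Wh = 28.32 kWh
Total energy = 67.23 + 42.74 + 1,112 + 28.32 = 1,250 kWh
Cost = 1,250 kWh × £0.281 = £351.32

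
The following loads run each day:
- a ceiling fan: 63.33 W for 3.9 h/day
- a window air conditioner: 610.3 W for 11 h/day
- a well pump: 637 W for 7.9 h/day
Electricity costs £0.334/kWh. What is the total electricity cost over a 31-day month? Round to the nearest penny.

£124.17

ceiling fan: 63.33 W × 3.9 h × 31 d = 7,657 Wh = 7.657 kWh
window air conditioner: 610.3 W × 11 h × 31 d = 208,112 Wh = 208.1 kWh
well pump: 637 W × 7.9 h × 31 d = 156,001 Wh = 156 kWh
Total energy = 7.657 + 208.1 + 156 = 371.8 kWh
Cost = 371.8 kWh × £0.334 = £124.17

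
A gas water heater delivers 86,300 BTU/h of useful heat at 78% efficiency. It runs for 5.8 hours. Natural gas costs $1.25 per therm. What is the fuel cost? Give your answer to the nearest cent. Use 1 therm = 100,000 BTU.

$8.02

Heat delivered = 86,300 BTU/h × 5.8 h = 500,540 BTU
Gas input = 500,540 / 0.78 = 641,718 BTU
= 641,718 / 100,000 = 6.417 therm
Cost = 6.417 × $1.25/therm = $8.02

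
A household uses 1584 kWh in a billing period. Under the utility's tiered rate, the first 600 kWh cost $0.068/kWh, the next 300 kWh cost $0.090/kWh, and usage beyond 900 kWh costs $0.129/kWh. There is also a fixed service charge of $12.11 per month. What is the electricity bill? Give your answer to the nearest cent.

First 600 kWh × $0.068 = $40.80
Next 300 kWh × $0.090 = $27.00
Remaining 684 kWh × $0.129 = $88.24
Energy charge = $156.04; + service $12.11 = $168.15

$168.15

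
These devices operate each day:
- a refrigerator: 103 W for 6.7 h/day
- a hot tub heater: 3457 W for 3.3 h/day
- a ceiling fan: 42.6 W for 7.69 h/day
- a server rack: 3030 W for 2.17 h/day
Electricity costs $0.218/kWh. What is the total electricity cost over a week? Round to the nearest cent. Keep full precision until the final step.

$29.00

refrigerator: 103 W × 6.7 h × 7 d = 4,831 Wh = 4.831 kWh
hot tub heater: 3457 W × 3.3 h × 7 d = 79,857 Wh = 79.86 kWh
ceiling fan: 42.6 W × 7.69 h × 7 d = 2,293 Wh = 2.293 kWh
server rack: 3030 W × 2.17 h × 7 d = 46,026 Wh = 46.03 kWh
Total energy = 4.831 + 79.86 + 2.293 + 46.03 = 133 kWh
Cost = 133 kWh × $0.218 = $29.00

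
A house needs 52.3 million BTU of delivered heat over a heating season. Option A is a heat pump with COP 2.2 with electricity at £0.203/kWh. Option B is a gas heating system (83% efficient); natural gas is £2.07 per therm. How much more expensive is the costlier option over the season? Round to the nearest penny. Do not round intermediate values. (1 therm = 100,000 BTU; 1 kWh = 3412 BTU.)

Heat load = 52.3 × 10⁶ BTU = 52,300,000 BTU
Gas: input = 52,300,000 / 0.83 = 63,012,048 BTU = 630.1 therm → 630.1 × £2.07 = £1,304.35
Heat pump: 52,300,000 BTU / 3412 = 15,330 kWh heat; / 2.2 = 6,967 kWh in → × £0.203 = £1,414.38
Difference = |£1,304.35 − £1,414.38| = £110.03

£110.03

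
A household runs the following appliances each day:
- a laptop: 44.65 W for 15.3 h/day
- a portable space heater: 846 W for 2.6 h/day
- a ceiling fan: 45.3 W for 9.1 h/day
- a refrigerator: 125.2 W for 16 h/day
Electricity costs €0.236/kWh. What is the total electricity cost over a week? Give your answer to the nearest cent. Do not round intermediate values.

laptop: 44.65 W × 15.3 h × 7 d = 4,782 Wh = 4.782 kWh
portable space heater: 846 W × 2.6 h × 7 d = 15,397 Wh = 15.4 kWh
ceiling fan: 45.3 W × 9.1 h × 7 d = 2,886 Wh = 2.886 kWh
refrigerator: 125.2 W × 16 h × 7 d = 14,022 Wh = 14.02 kWh
Total energy = 4.782 + 15.4 + 2.886 + 14.02 = 37.09 kWh
Cost = 37.09 kWh × €0.236 = €8.75

€8.75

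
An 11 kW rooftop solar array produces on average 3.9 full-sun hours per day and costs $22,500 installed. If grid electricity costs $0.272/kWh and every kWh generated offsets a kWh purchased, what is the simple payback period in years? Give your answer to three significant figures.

Daily generation = 11 kW × 3.9 h = 42.9 kWh
Annual generation = 42.9 × 365 = 15658 kWh
Annual savings = 15658 × $0.272 = $4,259.11
Payback = $22,500 / $4,259.11 = 5.28 years

5.28 years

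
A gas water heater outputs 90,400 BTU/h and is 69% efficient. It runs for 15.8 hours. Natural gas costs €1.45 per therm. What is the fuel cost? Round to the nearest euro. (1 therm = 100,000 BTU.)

Heat delivered = 90,400 BTU/h × 15.8 h = 1,428,320 BTU
Gas input = 1,428,320 / 0.69 = 2,070,029 BTU
= 2,070,029 / 100,000 = 20.7 therm
Cost = 20.7 × €1.45/therm = €30.02 ≈ €30

€30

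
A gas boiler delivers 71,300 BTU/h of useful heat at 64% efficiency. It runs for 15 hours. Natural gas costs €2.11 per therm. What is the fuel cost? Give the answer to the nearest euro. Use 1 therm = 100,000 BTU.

Heat delivered = 71,300 BTU/h × 15 h = 1,069,500 BTU
Gas input = 1,069,500 / 0.64 = 1,671,094 BTU
= 1,671,094 / 100,000 = 16.71 therm
Cost = 16.71 × €2.11/therm = €35.26 ≈ €35

€35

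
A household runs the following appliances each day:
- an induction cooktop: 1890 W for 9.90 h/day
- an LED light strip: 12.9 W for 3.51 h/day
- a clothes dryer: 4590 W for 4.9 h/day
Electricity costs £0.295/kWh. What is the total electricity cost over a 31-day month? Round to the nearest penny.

induction cooktop: 1890 W × 9.90 h × 31 d = 580,041 Wh = 580 kWh
LED light strip: 12.9 W × 3.51 h × 31 d = 1,404 Wh = 1.404 kWh
clothes dryer: 4590 W × 4.9 h × 31 d = 697,221 Wh = 697.2 kWh
Total energy = 580 + 1.404 + 697.2 = 1,279 kWh
Cost = 1,279 kWh × £0.295 = £377.21

£377.21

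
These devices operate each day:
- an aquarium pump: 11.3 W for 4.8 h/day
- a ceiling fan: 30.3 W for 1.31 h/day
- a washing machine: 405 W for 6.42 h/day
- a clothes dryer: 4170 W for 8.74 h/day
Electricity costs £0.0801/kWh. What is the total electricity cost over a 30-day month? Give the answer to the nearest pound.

£94

aquarium pump: 11.3 W × 4.8 h × 30 d = 1,627 Wh = 1.627 kWh
ceiling fan: 30.3 W × 1.31 h × 30 d = 1,191 Wh = 1.191 kWh
washing machine: 405 W × 6.42 h × 30 d = 78,003 Wh = 78 kWh
clothes dryer: 4170 W × 8.74 h × 30 d = 1,093,374 Wh = 1,093 kWh
Total energy = 1.627 + 1.191 + 78 + 1,093 = 1,174 kWh
Cost = 1,174 kWh × £0.0801 = £94.05 ≈ £94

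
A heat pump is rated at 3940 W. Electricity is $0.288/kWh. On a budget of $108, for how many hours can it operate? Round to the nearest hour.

Energy budget = $108 / $0.288 per kWh = 375 kWh = 375,000 Wh
Runtime = 375,000 Wh / 3940 W = 95.18 h

95 h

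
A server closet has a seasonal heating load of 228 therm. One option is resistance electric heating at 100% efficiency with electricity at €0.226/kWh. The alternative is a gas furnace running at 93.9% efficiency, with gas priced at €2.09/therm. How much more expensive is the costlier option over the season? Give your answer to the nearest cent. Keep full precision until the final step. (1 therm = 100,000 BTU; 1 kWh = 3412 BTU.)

Heat load = 228 therm × 100,000 = 22,800,000 BTU
Gas: input = 22,800,000 / 0.939 = 24,281,150 BTU = 242.8 therm → 242.8 × €2.09 = €507.48
Electric: 22,800,000 BTU / 3412 = 6,682 kWh → × €0.226 = €1,510.20
Difference = |€507.48 − €1,510.20| = €1,002.72

€1002.72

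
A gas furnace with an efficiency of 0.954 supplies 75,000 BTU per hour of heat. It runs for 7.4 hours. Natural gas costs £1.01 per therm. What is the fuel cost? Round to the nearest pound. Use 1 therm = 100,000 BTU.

£6

Heat delivered = 75,000 BTU/h × 7.4 h = 555,000 BTU
Gas input = 555,000 / 0.954 = 581,761 BTU
= 581,761 / 100,000 = 5.818 therm
Cost = 5.818 × £1.01/therm = £5.88 ≈ £6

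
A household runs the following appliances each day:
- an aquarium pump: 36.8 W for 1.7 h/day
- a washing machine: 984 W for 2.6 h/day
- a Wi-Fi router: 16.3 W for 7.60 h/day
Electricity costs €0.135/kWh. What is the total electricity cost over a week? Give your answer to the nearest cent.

aquarium pump: 36.8 W × 1.7 h × 7 d = 438 Wh = 0.4379 kWh
washing machine: 984 W × 2.6 h × 7 d = 17,909 Wh = 17.91 kWh
Wi-Fi router: 16.3 W × 7.60 h × 7 d = 867 Wh = 0.8672 kWh
Total energy = 0.4379 + 17.91 + 0.8672 = 19.21 kWh
Cost = 19.21 kWh × €0.135 = €2.59

€2.59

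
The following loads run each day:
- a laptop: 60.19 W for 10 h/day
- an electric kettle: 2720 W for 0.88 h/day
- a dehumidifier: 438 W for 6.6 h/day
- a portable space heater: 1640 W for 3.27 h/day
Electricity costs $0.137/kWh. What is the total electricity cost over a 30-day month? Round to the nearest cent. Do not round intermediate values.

$46.23

laptop: 60.19 W × 10 h × 30 d = 18,057 Wh = 18.06 kWh
electric kettle: 2720 W × 0.88 h × 30 d = 71,808 Wh = 71.81 kWh
dehumidifier: 438 W × 6.6 h × 30 d = 86,724 Wh = 86.72 kWh
portable space heater: 1640 W × 3.27 h × 30 d = 160,884 Wh = 160.9 kWh
Total energy = 18.06 + 71.81 + 86.72 + 160.9 = 337.5 kWh
Cost = 337.5 kWh × $0.137 = $46.23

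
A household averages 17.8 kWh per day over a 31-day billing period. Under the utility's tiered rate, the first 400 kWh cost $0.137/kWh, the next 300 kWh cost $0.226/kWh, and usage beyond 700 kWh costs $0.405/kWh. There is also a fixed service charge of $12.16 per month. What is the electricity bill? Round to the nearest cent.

$101.27

Usage = 17.8 kWh/day × 31 days = 551.8 kWh
First 400 kWh × $0.137 = $54.80
Next 151.8 kWh × $0.226 = $34.31
Remaining tier: 0 kWh (not reached)
Energy charge = $89.11; + service $12.16 = $101.27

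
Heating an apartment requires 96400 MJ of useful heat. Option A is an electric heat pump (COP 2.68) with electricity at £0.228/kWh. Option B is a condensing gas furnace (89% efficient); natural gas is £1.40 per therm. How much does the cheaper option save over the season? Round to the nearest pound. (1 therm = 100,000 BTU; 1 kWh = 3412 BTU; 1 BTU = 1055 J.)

£841

Heat load = 96400 MJ = 96,400,000,000 J / 1055 = 91,374,408 BTU
Gas: input = 91,374,408 / 0.890 = 102,667,874 BTU = 1,027 therm → 1,027 × £1.40 = £1,437.35
Heat pump: 91,374,408 BTU / 3412 = 26,780 kWh heat; / 2.68 = 9,993 kWh in → × £0.228 = £2,278.32
Difference = |£1,437.35 − £2,278.32| = £840.97 ≈ £841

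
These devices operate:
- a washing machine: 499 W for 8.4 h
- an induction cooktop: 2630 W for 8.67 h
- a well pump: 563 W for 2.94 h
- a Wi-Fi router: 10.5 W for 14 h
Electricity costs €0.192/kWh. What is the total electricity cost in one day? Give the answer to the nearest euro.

washing machine: 499 W × 8.4 h = 4,192 Wh = 4.192 kWh
induction cooktop: 2630 W × 8.67 h = 22,802 Wh = 22.8 kWh
well pump: 563 W × 2.94 h = 1,655 Wh = 1.655 kWh
Wi-Fi router: 10.5 W × 14 h = 147 Wh = 0.147 kWh
Total energy = 4.192 + 22.8 + 1.655 + 0.147 = 28.8 kWh
Cost = 28.8 kWh × €0.192 = €5.53 ≈ €6

€6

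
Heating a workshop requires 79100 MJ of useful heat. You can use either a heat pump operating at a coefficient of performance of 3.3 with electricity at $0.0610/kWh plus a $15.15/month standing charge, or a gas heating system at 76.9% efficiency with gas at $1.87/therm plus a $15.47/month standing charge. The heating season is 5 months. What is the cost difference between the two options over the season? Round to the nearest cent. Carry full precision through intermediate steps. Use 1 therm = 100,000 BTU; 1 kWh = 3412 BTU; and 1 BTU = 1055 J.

Heat load = 79100 MJ = 79,100,000,000 J / 1055 = 74,976,303 BTU
Gas: input = 74,976,303 / 0.769 = 97,498,444 BTU = 975 therm → 975 × $1.87 = $1,823.22; + 5 × $15.47 standing = $1,900.57
Heat pump: 74,976,303 BTU / 3412 = 21,970 kWh heat; / 3.3 = 6,659 kWh in → × $0.0610 = $406.19; + 5 × $15.15 standing = $481.94
Difference = |$1,900.57 − $481.94| = $1,418.63

$1418.63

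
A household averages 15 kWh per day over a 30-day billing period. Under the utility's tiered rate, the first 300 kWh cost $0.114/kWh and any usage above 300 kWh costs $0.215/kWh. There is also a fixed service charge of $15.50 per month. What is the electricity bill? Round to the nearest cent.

Usage = 15 kWh/day × 30 days = 450 kWh
First 300 kWh × $0.114 = $34.20
Remaining 150 kWh × $0.215 = $32.25
Energy charge = $66.45; + service $15.50 = $81.95

$81.95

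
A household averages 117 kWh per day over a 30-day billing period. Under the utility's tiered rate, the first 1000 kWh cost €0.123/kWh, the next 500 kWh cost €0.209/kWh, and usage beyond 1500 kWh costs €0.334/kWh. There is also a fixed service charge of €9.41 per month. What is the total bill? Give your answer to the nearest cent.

€908.25

Usage = 117 kWh/day × 30 days = 3510 kWh
First 1000 kWh × €0.123 = €123.00
Next 500 kWh × €0.209 = €104.50
Remaining 2010 kWh × €0.334 = €671.34
Energy charge = €898.84; + service €9.41 = €908.25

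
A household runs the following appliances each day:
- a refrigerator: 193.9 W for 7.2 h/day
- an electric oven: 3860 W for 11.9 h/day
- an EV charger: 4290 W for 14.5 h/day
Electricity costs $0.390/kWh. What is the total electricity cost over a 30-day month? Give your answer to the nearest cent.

$1281.56

refrigerator: 193.9 W × 7.2 h × 30 d = 41,882 Wh = 41.88 kWh
electric oven: 3860 W × 11.9 h × 30 d = 1,378,020 Wh = 1,378 kWh
EV charger: 4290 W × 14.5 h × 30 d = 1,866,150 Wh = 1,866 kWh
Total energy = 41.88 + 1,378 + 1,866 = 3,286 kWh
Cost = 3,286 kWh × $0.390 = $1,281.56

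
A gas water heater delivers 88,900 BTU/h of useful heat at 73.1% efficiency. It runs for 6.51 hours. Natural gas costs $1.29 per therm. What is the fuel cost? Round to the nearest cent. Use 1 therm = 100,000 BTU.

$10.21

Heat delivered = 88,900 BTU/h × 6.51 h = 578,739 BTU
Gas input = 578,739 / 0.731 = 791,709 BTU
= 791,709 / 100,000 = 7.917 therm
Cost = 7.917 × $1.29/therm = $10.21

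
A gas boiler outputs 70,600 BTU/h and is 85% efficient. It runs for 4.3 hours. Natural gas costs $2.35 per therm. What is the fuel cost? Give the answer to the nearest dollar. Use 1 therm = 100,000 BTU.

Heat delivered = 70,600 BTU/h × 4.3 h = 303,580 BTU
Gas input = 303,580 / 0.85 = 357,153 BTU
= 357,153 / 100,000 = 3.572 therm
Cost = 3.572 × $2.35/therm = $8.39 ≈ $8

$8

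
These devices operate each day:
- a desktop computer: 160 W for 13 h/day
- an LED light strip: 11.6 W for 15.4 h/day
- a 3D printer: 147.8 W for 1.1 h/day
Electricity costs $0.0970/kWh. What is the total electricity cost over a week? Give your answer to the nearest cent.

$1.64

desktop computer: 160 W × 13 h × 7 d = 14,560 Wh = 14.56 kWh
LED light strip: 11.6 W × 15.4 h × 7 d = 1,250 Wh = 1.25 kWh
3D printer: 147.8 W × 1.1 h × 7 d = 1,138 Wh = 1.138 kWh
Total energy = 14.56 + 1.25 + 1.138 = 16.95 kWh
Cost = 16.95 kWh × $0.0970 = $1.64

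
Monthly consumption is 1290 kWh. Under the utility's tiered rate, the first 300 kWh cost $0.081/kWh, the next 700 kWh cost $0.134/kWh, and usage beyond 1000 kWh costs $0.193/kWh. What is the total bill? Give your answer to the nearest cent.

First 300 kWh × $0.081 = $24.30
Next 700 kWh × $0.134 = $93.80
Remaining 290 kWh × $0.193 = $55.97
Total = $174.07

$174.07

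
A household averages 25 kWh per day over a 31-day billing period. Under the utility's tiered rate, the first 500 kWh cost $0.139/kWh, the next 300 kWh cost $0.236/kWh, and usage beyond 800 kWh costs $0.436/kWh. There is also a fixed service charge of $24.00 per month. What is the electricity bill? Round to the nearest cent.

$158.40

Usage = 25 kWh/day × 31 days = 775 kWh
First 500 kWh × $0.139 = $69.50
Next 275 kWh × $0.236 = $64.90
Remaining tier: 0 kWh (not reached)
Energy charge = $134.40; + service $24.00 = $158.40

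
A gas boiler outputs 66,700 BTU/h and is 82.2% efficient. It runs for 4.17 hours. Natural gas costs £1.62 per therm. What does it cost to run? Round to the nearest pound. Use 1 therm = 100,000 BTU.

Heat delivered = 66,700 BTU/h × 4.17 h = 278,139 BTU
Gas input = 278,139 / 0.822 = 338,369 BTU
= 338,369 / 100,000 = 3.384 therm
Cost = 3.384 × £1.62/therm = £5.48 ≈ £5

£5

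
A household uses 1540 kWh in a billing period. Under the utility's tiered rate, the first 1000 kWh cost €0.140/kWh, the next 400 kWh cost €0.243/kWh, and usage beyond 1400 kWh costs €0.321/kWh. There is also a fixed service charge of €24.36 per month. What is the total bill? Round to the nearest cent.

€306.50

First 1000 kWh × €0.140 = €140.00
Next 400 kWh × €0.243 = €97.20
Remaining 140 kWh × €0.321 = €44.94
Energy charge = €282.14; + service €24.36 = €306.50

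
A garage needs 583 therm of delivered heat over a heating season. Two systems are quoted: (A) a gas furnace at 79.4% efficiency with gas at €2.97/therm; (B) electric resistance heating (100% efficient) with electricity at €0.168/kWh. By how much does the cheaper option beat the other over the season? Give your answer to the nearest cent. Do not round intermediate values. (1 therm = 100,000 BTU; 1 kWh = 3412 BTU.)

Heat load = 583 therm × 100,000 = 58,300,000 BTU
Gas: input = 58,300,000 / 0.794 = 73,425,693 BTU = 734.3 therm → 734.3 × €2.97 = €2,180.74
Electric: 58,300,000 BTU / 3412 = 17,090 kWh → × €0.168 = €2,870.57
Difference = |€2,180.74 − €2,870.57| = €689.83

€689.83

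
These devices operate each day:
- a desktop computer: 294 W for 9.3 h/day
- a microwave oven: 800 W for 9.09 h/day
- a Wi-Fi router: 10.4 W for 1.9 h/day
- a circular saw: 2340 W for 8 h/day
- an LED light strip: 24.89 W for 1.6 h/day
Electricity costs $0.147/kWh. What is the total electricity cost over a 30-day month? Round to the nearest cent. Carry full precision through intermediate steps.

$126.95

desktop computer: 294 W × 9.3 h × 30 d = 82,026 Wh = 82.03 kWh
microwave oven: 800 W × 9.09 h × 30 d = 218,160 Wh = 218.2 kWh
Wi-Fi router: 10.4 W × 1.9 h × 30 d = 593 Wh = 0.5928 kWh
circular saw: 2340 W × 8 h × 30 d = 561,600 Wh = 561.6 kWh
LED light strip: 24.89 W × 1.6 h × 30 d = 1,195 Wh = 1.195 kWh
Total energy = 82.03 + 218.2 + 0.5928 + 561.6 + 1.195 = 863.6 kWh
Cost = 863.6 kWh × $0.147 = $126.95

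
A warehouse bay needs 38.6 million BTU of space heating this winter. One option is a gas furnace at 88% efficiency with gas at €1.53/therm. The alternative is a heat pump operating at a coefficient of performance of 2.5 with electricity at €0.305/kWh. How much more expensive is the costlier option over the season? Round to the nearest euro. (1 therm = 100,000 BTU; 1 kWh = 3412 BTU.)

Heat load = 38.6 × 10⁶ BTU = 38,600,000 BTU
Gas: input = 38,600,000 / 0.88 = 43,863,636 BTU = 438.6 therm → 438.6 × €1.53 = €671.11
Heat pump: 38,600,000 BTU / 3412 = 11,310 kWh heat; / 2.5 = 4,525 kWh in → × €0.305 = €1,380.19
Difference = |€671.11 − €1,380.19| = €709.07 ≈ €709

€709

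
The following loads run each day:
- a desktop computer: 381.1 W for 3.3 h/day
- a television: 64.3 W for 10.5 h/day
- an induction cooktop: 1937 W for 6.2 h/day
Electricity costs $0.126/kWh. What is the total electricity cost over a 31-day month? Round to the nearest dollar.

$54

desktop computer: 381.1 W × 3.3 h × 31 d = 38,987 Wh = 38.99 kWh
television: 64.3 W × 10.5 h × 31 d = 20,930 Wh = 20.93 kWh
induction cooktop: 1937 W × 6.2 h × 31 d = 372,291 Wh = 372.3 kWh
Total energy = 38.99 + 20.93 + 372.3 = 432.2 kWh
Cost = 432.2 kWh × $0.126 = $54.46 ≈ $54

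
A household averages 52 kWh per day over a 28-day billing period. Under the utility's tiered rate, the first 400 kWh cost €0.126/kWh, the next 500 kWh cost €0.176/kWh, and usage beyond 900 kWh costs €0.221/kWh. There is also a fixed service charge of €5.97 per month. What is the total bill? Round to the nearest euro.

€267

Usage = 52 kWh/day × 28 days = 1456 kWh
First 400 kWh × €0.126 = €50.40
Next 500 kWh × €0.176 = €88.00
Remaining 556 kWh × €0.221 = €122.88
Energy charge = €261.28; + service €5.97 = €267.25 ≈ €267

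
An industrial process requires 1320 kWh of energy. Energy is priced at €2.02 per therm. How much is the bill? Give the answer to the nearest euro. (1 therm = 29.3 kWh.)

€91

1320 kWh × (0.03413 therm/kWh) = 45.05 therm
Cost = 45.05 therm × €2.02/therm = €91.00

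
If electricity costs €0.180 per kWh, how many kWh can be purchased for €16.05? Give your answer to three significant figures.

89.2 kWh

€16.05 / €0.180 per kWh = 89.17 kWh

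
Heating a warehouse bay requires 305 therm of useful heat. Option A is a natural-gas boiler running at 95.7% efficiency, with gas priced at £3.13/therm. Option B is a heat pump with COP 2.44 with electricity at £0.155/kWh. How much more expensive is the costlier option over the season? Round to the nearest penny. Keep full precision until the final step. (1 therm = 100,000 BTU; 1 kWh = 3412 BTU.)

Heat load = 305 therm × 100,000 = 30,500,000 BTU
Gas: input = 30,500,000 / 0.957 = 31,870,428 BTU = 318.7 therm → 318.7 × £3.13 = £997.54
Heat pump: 30,500,000 BTU / 3412 = 8,939 kWh heat; / 2.44 = 3,664 kWh in → × £0.155 = £567.85
Difference = |£997.54 − £567.85| = £429.70

£429.70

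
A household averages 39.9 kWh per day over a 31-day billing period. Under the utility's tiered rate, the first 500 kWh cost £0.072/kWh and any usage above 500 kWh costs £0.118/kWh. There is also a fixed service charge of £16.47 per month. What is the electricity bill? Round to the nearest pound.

£139

Usage = 39.9 kWh/day × 31 days = 1236.9 kWh
First 500 kWh × £0.072 = £36.00
Remaining 736.9 kWh × £0.118 = £86.95
Energy charge = £122.95; + service £16.47 = £139.42 ≈ £139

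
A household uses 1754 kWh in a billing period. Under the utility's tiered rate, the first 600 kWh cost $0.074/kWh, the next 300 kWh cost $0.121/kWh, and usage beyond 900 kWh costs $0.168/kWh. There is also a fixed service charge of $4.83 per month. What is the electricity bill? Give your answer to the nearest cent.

First 600 kWh × $0.074 = $44.40
Next 300 kWh × $0.121 = $36.30
Remaining 854 kWh × $0.168 = $143.47
Energy charge = $224.17; + service $4.83 = $229.00

$229.00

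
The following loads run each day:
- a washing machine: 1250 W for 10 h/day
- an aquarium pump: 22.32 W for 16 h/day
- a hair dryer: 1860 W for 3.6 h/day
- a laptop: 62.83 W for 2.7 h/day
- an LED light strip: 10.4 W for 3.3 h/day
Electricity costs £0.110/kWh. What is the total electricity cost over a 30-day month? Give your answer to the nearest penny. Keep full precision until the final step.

£65.20

washing machine: 1250 W × 10 h × 30 d = 375,000 Wh = 375 kWh
aquarium pump: 22.32 W × 16 h × 30 d = 10,714 Wh = 10.71 kWh
hair dryer: 1860 W × 3.6 h × 30 d = 200,880 Wh = 200.9 kWh
laptop: 62.83 W × 2.7 h × 30 d = 5,089 Wh = 5.089 kWh
LED light strip: 10.4 W × 3.3 h × 30 d = 1,030 Wh = 1.03 kWh
Total energy = 375 + 10.71 + 200.9 + 5.089 + 1.03 = 592.7 kWh
Cost = 592.7 kWh × £0.110 = £65.20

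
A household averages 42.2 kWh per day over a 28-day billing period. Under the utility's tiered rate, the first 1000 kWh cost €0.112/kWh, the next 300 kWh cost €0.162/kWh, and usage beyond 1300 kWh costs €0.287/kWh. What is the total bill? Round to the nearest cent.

€141.42

Usage = 42.2 kWh/day × 28 days = 1181.6 kWh
First 1000 kWh × €0.112 = €112.00
Next 181.6 kWh × €0.162 = €29.42
Remaining tier: 0 kWh (not reached)
Total = €141.42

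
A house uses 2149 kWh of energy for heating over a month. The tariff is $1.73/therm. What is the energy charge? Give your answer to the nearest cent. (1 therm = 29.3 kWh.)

2149 kWh × (0.03413 therm/kWh) = 73.34 therm
Cost = 73.34 therm × $1.73/therm = $126.89

$126.89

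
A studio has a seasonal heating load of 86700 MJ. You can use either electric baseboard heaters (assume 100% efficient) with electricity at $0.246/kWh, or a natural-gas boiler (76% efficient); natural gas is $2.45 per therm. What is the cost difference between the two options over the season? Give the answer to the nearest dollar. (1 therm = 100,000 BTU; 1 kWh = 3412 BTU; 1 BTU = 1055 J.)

Heat load = 86700 MJ = 86,700,000,000 J / 1055 = 82,180,095 BTU
Gas: input = 82,180,095 / 0.76 = 108,131,704 BTU = 1,081 therm → 1,081 × $2.45 = $2,649.23
Electric: 82,180,095 BTU / 3412 = 24,090 kWh → × $0.246 = $5,925.06
Difference = |$2,649.23 − $5,925.06| = $3,275.83 ≈ $3276

$3276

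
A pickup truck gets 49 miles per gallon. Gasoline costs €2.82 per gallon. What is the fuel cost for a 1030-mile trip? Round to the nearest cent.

€59.28

Fuel = 1030 mi / 49 mpg = 21.02 gal
Cost = 21.02 gal × €2.82/gal = €59.28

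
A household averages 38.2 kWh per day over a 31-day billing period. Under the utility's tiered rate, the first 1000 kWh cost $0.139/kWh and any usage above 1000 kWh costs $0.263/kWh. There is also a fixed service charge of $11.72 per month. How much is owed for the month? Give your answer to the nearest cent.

Usage = 38.2 kWh/day × 31 days = 1184.2 kWh
First 1000 kWh × $0.139 = $139.00
Remaining 184.2 kWh × $0.263 = $48.44
Energy charge = $187.44; + service $11.72 = $199.16

$199.16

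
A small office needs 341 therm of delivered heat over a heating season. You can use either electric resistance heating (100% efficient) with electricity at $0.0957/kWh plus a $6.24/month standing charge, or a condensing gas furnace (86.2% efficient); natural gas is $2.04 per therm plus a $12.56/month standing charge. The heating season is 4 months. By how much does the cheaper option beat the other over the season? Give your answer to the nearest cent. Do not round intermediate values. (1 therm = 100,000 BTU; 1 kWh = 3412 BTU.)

Heat load = 341 therm × 100,000 = 34,100,000 BTU
Gas: input = 34,100,000 / 0.862 = 39,559,165 BTU = 395.6 therm → 395.6 × $2.04 = $807.01; + 4 × $12.56 standing = $857.25
Electric: 34,100,000 BTU / 3412 = 9,994 kWh → × $0.0957 = $956.44; + 4 × $6.24 standing = $981.40
Difference = |$857.25 − $981.40| = $124.15

$124.15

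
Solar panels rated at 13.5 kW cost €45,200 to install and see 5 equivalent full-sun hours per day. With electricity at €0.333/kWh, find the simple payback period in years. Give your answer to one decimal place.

5.5 years

Daily generation = 13.5 kW × 5 h = 67.5 kWh
Annual generation = 67.5 × 365 = 24638 kWh
Annual savings = 24638 × €0.333 = €8,204.29
Payback = €45,200 / €8,204.29 = 5.51 years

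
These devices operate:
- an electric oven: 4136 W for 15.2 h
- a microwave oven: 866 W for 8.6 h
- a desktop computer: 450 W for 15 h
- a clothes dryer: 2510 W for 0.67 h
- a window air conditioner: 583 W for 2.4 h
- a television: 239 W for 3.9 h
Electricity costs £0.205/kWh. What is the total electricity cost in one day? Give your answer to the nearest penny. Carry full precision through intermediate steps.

£16.62

electric oven: 4136 W × 15.2 h = 62,867 Wh = 62.87 kWh
microwave oven: 866 W × 8.6 h = 7,448 Wh = 7.448 kWh
desktop computer: 450 W × 15 h = 6,750 Wh = 6.75 kWh
clothes dryer: 2510 W × 0.67 h = 1,682 Wh = 1.682 kWh
window air conditioner: 583 W × 2.4 h = 1,399 Wh = 1.399 kWh
television: 239 W × 3.9 h = 932 Wh = 0.9321 kWh
Total energy = 62.87 + 7.448 + 6.75 + 1.682 + 1.399 + 0.9321 = 81.08 kWh
Cost = 81.08 kWh × £0.205 = £16.62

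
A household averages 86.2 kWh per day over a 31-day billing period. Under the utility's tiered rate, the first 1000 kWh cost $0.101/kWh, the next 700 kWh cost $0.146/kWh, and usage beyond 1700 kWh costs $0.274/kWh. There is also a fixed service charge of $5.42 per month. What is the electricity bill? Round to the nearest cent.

$475.00

Usage = 86.2 kWh/day × 31 days = 2672.2 kWh
First 1000 kWh × $0.101 = $101.00
Next 700 kWh × $0.146 = $102.20
Remaining 972.2 kWh × $0.274 = $266.38
Energy charge = $469.58; + service $5.42 = $475.00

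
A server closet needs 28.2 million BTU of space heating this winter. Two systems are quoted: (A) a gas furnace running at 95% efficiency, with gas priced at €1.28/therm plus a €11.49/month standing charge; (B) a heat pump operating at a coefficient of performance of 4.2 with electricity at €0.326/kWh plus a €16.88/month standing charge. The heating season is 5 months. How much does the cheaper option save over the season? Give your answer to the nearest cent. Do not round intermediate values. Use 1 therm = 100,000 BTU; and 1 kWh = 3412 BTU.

Heat load = 28.2 × 10⁶ BTU = 28,200,000 BTU
Gas: input = 28,200,000 / 0.95 = 29,684,211 BTU = 296.8 therm → 296.8 × €1.28 = €379.96; + 5 × €11.49 standing = €437.41
Heat pump: 28,200,000 BTU / 3412 = 8,265 kWh heat; / 4.2 = 1,968 kWh in → × €0.326 = €641.52; + 5 × €16.88 standing = €725.92
Difference = |€437.41 − €725.92| = €288.51

€288.51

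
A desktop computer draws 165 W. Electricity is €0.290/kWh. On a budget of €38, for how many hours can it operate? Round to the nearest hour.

Energy budget = €38 / €0.290 per kWh = 131 kWh = 131,034 Wh
Runtime = 131,034 Wh / 165 W = 794.1 h

794 h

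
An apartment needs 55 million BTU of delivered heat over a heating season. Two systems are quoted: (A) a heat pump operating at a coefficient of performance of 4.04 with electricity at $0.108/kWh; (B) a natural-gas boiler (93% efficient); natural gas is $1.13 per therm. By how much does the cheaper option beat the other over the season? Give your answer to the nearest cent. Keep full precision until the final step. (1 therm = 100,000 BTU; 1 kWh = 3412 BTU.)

$237.36

Heat load = 55 × 10⁶ BTU = 55,000,000 BTU
Gas: input = 55,000,000 / 0.930 = 59,139,785 BTU = 591.4 therm → 591.4 × $1.13 = $668.28
Heat pump: 55,000,000 BTU / 3412 = 16,120 kWh heat; / 4.04 = 3,990 kWh in → × $0.108 = $430.92
Difference = |$668.28 − $430.92| = $237.36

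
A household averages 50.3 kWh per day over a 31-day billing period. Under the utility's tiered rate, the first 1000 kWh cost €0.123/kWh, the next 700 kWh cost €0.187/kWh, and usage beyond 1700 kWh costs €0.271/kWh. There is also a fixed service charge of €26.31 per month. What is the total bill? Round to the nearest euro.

Usage = 50.3 kWh/day × 31 days = 1559.3 kWh
First 1000 kWh × €0.123 = €123.00
Next 559.3 kWh × €0.187 = €104.59
Remaining tier: 0 kWh (not reached)
Energy charge = €227.59; + service €26.31 = €253.90 ≈ €254

€254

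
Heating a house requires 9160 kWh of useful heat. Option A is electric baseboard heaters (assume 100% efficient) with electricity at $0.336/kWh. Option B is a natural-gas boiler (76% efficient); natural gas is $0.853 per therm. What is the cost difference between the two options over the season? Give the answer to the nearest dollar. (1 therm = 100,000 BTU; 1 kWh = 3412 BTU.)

Heat load = 9160 kWh × 3412 = 31,253,920 BTU
Gas: input = 31,253,920 / 0.76 = 41,123,579 BTU = 411.2 therm → 411.2 × $0.853 = $350.78
Electric: 31,253,920 BTU / 3412 = 9,160 kWh → × $0.336 = $3,077.76
Difference = |$350.78 − $3,077.76| = $2,726.98 ≈ $2727

$2727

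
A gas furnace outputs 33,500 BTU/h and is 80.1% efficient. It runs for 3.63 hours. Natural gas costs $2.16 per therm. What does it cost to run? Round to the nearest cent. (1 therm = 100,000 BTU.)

Heat delivered = 33,500 BTU/h × 3.63 h = 121,605 BTU
Gas input = 121,605 / 0.801 = 151,816 BTU
= 151,816 / 100,000 = 1.518 therm
Cost = 1.518 × $2.16/therm = $3.28

$3.28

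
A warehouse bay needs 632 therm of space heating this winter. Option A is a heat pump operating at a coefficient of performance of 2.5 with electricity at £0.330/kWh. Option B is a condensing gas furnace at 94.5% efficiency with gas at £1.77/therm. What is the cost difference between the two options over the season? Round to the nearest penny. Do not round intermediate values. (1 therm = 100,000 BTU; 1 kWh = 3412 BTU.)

Heat load = 632 therm × 100,000 = 63,200,000 BTU
Gas: input = 63,200,000 / 0.945 = 66,878,307 BTU = 668.8 therm → 668.8 × £1.77 = £1,183.75
Heat pump: 63,200,000 BTU / 3412 = 18,520 kWh heat; / 2.5 = 7,409 kWh in → × £0.330 = £2,445.02
Difference = |£1,183.75 − £2,445.02| = £1,261.27

£1261.27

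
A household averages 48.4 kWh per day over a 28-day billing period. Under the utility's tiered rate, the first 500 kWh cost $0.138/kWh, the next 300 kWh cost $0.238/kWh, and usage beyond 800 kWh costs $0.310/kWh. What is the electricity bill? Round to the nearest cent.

Usage = 48.4 kWh/day × 28 days = 1355.2 kWh
First 500 kWh × $0.138 = $69.00
Next 300 kWh × $0.238 = $71.40
Remaining 555.2 kWh × $0.310 = $172.11
Total = $312.51

$312.51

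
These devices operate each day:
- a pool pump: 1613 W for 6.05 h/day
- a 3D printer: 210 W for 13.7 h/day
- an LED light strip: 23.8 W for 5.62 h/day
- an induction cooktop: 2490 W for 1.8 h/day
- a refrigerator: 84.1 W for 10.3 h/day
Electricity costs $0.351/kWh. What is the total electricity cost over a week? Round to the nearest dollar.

pool pump: 1613 W × 6.05 h × 7 d = 68,311 Wh = 68.31 kWh
3D printer: 210 W × 13.7 h × 7 d = 20,139 Wh = 20.14 kWh
LED light strip: 23.8 W × 5.62 h × 7 d = 936 Wh = 0.9363 kWh
induction cooktop: 2490 W × 1.8 h × 7 d = 31,374 Wh = 31.37 kWh
refrigerator: 84.1 W × 10.3 h × 7 d = 6,064 Wh = 6.064 kWh
Total energy = 68.31 + 20.14 + 0.9363 + 31.37 + 6.064 = 126.8 kWh
Cost = 126.8 kWh × $0.351 = $44.52 ≈ $45

$45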